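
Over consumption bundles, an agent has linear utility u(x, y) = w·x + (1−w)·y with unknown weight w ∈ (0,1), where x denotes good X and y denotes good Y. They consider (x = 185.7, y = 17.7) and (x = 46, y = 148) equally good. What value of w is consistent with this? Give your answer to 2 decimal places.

Equating utilities: w·185.7 + (1−w)·17.7 = w·46 + (1−w)·148.
Rearranging, 139.7·w − 130.3·(1−w) = 0.
So w/(1−w) = 130.3/139.7 = 0.9327, giving w = 130.3/(139.7+130.3) = 0.48.

w = 0.48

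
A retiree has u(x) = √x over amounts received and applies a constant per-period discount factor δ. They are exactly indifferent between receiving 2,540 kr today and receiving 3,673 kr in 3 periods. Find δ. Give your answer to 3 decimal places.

δ ≈ 0.940

The payoff in 3 periods is discounted by δ^3, so u(2540) = δ^3·u(3673) and δ^3 = u(2540)/u(3673).
With u(x) = √x: δ^3 = √2540/√3673 = √(2540/3673) = 0.83158.
Taking the cube root: δ = 0.83158^(1/3) ≈ 0.940.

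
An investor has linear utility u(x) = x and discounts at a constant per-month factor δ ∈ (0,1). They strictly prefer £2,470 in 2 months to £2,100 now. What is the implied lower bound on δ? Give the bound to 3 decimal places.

Under u(x) = x this choice says 2100 < δ^2·2470.
Dividing by 2470: δ^2 > 0.85020. Both sides are positive, so the square root keeps the direction.
δ > (2100/2470)^(1/2) ≈ 0.922.

δ > 0.922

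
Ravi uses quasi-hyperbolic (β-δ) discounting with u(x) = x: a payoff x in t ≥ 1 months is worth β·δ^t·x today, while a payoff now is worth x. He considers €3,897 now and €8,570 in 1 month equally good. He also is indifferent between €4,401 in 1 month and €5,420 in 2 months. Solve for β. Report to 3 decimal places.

From the later pair, β·δ^1·4401 = β·δ^2·5420; dividing through, δ = 4401/5420 = 0.81199.
Substituting δ into 3897 = β·δ·8570: β = 3897/(6958.777) ≈ 0.560.

β ≈ 0.560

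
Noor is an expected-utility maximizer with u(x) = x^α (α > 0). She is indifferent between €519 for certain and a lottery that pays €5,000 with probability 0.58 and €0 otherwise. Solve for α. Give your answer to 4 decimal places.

EU(lottery) = 0.58·5000^α + 0.42·0 = 0.58·5000^α.
Indifference: 519^α = 0.58·5000^α, so (519/5000)^α = 0.58.
Taking logs: α·ln(519/5000) = ln(0.58), so α = -0.5447272 / -2.2652893 ≈ 0.2405.

α ≈ 0.2405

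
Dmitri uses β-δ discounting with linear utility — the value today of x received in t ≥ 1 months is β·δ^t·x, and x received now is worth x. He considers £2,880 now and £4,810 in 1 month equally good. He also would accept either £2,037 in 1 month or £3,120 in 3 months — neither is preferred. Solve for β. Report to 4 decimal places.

The second indifference involves only future payoffs, so β cancels: β·δ^1·2037 = β·δ^3·3120, giving δ^2 = 2037/3120 = 0.65288, so δ = 0.80801.
Now use the now-vs-future pair: 2880 = β·δ·4810 gives β = 2880/(0.80801·4810) ≈ 0.7410.

β ≈ 0.7410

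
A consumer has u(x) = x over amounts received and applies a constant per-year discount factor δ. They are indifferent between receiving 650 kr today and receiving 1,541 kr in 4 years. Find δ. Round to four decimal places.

Indifference means u(650) = δ^4 · u(1541), so δ^4 = u(650)/u(1541).
With u(x) = x: δ^4 = 650/1541 = 0.42180.
Hence δ = (0.42180)^(1/4) = 0.805894.

δ ≈ 0.8059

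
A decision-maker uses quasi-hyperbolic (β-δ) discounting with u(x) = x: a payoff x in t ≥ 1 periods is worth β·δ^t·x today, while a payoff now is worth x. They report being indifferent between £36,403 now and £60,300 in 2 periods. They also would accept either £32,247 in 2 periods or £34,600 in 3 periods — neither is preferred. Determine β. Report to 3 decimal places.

Both payoffs in the second observation are in the future, so β drops out: δ^2·32247 = δ^3·34600 ⇒ δ = 32247/34600 = 0.93199.
Now use the now-vs-future pair: 36403 = β·δ^2·60300 gives β = 36403/(0.86861·60300) ≈ 0.695.

β ≈ 0.695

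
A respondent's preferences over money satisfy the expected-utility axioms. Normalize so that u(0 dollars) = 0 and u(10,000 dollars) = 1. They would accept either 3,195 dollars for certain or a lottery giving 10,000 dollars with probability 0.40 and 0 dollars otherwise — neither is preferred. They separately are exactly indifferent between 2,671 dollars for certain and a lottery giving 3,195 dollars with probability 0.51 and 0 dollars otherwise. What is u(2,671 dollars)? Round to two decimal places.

0.20

First, u(3,195 dollars) = 0.40·u(10,000 dollars) + 0.60·u(0 dollars) = 0.40.
Chaining: u(2,671 dollars) = 0.51·0.40 + 0.49·0.00 = 0.2040.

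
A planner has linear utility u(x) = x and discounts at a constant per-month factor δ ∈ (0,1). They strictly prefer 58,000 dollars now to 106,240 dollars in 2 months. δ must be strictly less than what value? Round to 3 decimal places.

δ < 0.739

Comparing present values: 58000 > δ^2·106240.
So δ^2 < 58000/106240 = 0.54593; taking the square root of both positive sides preserves the inequality.
δ < 0.54593^(1/2) = 0.739.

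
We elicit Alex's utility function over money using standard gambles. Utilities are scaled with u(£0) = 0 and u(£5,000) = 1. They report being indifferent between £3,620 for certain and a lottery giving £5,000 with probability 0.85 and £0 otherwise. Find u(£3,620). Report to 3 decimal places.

0.850

u(£3,620) equals the lottery's expected utility: 0.85·1 + 0.15·0 = 0.85.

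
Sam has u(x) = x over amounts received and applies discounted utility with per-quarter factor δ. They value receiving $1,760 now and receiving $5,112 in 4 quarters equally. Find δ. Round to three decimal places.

δ ≈ 0.766

Equating discounted utilities: u(1760) = δ^4·u(5112) ⇒ δ^4 = u(1760)/u(5112).
With u(x) = x: δ^4 = 1760/5112 = 0.34429.
Hence δ = (0.34429)^(1/4) = 0.76600.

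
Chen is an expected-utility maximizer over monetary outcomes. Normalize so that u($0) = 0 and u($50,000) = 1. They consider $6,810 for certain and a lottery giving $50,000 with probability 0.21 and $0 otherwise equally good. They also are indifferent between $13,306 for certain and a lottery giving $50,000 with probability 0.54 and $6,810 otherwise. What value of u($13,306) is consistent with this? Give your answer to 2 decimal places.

From the first indifference, u($6,810) = 0.21·u($50,000) + 0.79·u($0) = 0.21·1 + 0.79·0 = 0.21.
The second indifference gives u($13,306) = 0.54·u($50,000) + 0.46·u($6,810) = 0.54·1.00 + 0.46·0.21 = 0.6366.

0.64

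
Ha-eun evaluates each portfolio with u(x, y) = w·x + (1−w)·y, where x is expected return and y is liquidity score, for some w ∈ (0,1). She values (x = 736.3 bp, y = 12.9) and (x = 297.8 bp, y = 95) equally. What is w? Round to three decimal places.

w = 0.158

Indifference: w·736.3 + (1−w)·12.9 = w·297.8 + (1−w)·95.
w·(736.3−297.8) = (1−w)·(95−12.9), i.e. w·438.5 = (1−w)·82.1.
So w/(1−w) = 82.1/438.5 = 0.1872, giving w = 82.1/(438.5+82.1) = 0.158.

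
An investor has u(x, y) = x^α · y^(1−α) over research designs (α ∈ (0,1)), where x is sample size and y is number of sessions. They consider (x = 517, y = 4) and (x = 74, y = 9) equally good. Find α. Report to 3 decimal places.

Indifference: 517^α · 4^(1−α) = 74^α · 9^(1−α).
(517/74)^α = (9/4)^(1−α); take logs: α·ln(517/74) = (1−α)·ln(9/4), i.e. α·1.943978 = (1−α)·0.810930.
So α/(1−α) = (0.810930)/(1.943978) = 0.417150, and α = 0.417150/1.417150 ≈ 0.294.

α ≈ 0.294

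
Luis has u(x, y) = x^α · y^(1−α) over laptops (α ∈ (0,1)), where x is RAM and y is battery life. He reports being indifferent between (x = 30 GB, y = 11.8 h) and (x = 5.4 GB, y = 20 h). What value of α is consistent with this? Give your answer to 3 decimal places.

Indifference: 30^α · 11.8^(1−α) = 5.4^α · 20^(1−α).
(30/5.4)^α = (20/11.8)^(1−α); take logs: α·ln(30/5.4) = (1−α)·ln(20/11.8), i.e. α·1.714798 = (1−α)·0.527633.
Thus α·(2.242431) = 0.527633, so α = 0.527633/2.242431 ≈ 0.235.

α ≈ 0.235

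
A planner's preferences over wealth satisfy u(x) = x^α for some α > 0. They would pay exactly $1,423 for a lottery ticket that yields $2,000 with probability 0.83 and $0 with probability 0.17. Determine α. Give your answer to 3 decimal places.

The lottery's expected utility is 0.83·u(2000) + 0.17·u(0) = 0.83·2000^α (since u(0) = 0 for α > 0).
Setting u(1423) equal to that: 1423^α = 0.83·2000^α ⇒ (1423/2000)^α = 0.83.
α = ln(0.83) / ln(1423/2000) = -0.186330/-0.340380 ≈ 0.547.

α ≈ 0.547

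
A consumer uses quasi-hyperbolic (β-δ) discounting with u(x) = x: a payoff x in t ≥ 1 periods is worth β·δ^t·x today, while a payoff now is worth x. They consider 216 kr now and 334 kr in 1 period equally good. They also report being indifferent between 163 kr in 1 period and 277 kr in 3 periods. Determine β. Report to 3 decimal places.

β ≈ 0.843

From the later pair, β·δ^1·163 = β·δ^3·277; dividing through, δ^2 = 163/277 = 0.58845, so δ = 0.76710.
The first indifference: 216 = β·δ·334, so β = 216/(δ·334) = 216/(0.76710·334) ≈ 0.843.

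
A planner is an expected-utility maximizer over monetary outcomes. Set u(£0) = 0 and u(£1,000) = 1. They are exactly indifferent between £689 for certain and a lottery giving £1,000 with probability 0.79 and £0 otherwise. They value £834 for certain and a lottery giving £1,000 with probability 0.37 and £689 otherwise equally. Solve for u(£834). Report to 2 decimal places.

0.87

First, u(£689) = 0.79·u(£1,000) + 0.21·u(£0) = 0.79.
The second indifference gives u(£834) = 0.37·u(£1,000) + 0.63·u(£689) = 0.37·1.00 + 0.63·0.79 = 0.8677.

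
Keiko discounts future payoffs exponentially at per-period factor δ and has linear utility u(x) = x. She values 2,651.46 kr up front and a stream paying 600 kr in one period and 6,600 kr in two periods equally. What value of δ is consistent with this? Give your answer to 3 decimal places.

Equating present values: 2651.46 = 600δ + 6600δ².
So 6600δ² + 600δ − 2651.46 = 0.
δ = (−600 + √(600² + 4·6600·2651.46)) / (2·6600) = (−600 + √70358544.00) / 13200 ≈ 0.590.

δ ≈ 0.590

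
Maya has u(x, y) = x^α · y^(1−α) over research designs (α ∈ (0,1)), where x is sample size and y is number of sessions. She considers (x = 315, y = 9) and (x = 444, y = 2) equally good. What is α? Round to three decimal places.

α ≈ 0.814

The Cobb–Douglas utilities coincide, so 315^α·9^(1−α) = 444^α·2^(1−α).
Rearrange to (315/444)^α = (2/9)^(1−α) and take logs: α·-0.343252 = (1−α)·-1.504077.
So α/(1−α) = (-1.504077)/(-0.343252) = 4.381845, and α = 4.381845/5.381845 ≈ 0.814.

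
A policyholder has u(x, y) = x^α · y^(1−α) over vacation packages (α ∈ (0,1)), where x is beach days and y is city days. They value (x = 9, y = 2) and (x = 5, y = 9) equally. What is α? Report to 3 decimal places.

α ≈ 0.719

The Cobb–Douglas utilities coincide, so 9^α·2^(1−α) = 5^α·9^(1−α).
Taking logs: α·ln 9 + (1−α)·ln 2 = α·ln 5 + (1−α)·ln 9, i.e. α·0.587787 = (1−α)·1.504077.
So α/(1−α) = (1.504077)/(0.587787) = 2.558881, and α = 2.558881/3.558881 ≈ 0.719.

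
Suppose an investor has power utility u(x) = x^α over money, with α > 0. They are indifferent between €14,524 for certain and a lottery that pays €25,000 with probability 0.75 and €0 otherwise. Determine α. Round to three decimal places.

The lottery's expected utility is 0.75·u(25000) + 0.25·u(0) = 0.75·25000^α (since u(0) = 0 for α > 0).
Setting u(14524) equal to that: 14524^α = 0.75·25000^α ⇒ (14524/25000)^α = 0.75.
α = ln(0.75) / ln(14524/25000) = -0.287682/-0.543073 ≈ 0.530.

α ≈ 0.530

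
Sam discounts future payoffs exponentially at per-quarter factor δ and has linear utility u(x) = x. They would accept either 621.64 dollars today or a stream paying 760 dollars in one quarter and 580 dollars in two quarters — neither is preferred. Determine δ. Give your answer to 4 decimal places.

Present value of the stream is 760·δ + 580·δ². Indifference gives 760δ + 580δ² = 621.64.
Rearranged: 580δ² + 760δ − 621.64 = 0.
By the quadratic formula (taking the positive root), δ = (−760 + √2019804.80) / 1160 ≈ 0.5700.

δ ≈ 0.5700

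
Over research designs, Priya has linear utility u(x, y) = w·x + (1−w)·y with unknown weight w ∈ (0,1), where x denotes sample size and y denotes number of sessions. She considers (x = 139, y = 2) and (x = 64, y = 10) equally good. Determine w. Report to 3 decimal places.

w = 0.096

u(139,2) = u(64,10) means w·139 + (1−w)·2 = w·64 + (1−w)·10.
Collecting terms: w·75 = (1−w)·8.
Hence w = 8/(75+8) = 8/83 = 0.096.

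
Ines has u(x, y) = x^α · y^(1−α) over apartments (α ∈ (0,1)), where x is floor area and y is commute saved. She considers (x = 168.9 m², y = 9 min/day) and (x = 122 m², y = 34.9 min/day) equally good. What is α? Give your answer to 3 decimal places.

Set the two utilities equal: 168.9^α·9^(1−α) = 122^α·34.9^(1−α).
Taking logs: α·ln 168.9 + (1−α)·ln 9 = α·ln 122 + (1−α)·ln 34.9, i.e. α·0.325286 = (1−α)·1.355262.
So α/(1−α) = (1.355262)/(0.325286) = 4.166371, and α = 4.166371/5.166371 ≈ 0.806.

α ≈ 0.806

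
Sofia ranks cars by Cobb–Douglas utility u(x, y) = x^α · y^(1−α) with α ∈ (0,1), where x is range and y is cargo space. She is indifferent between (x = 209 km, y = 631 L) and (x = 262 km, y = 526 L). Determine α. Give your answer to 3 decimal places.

Set the two utilities equal: 209^α·631^(1−α) = 262^α·526^(1−α).
Rearrange to (209/262)^α = (526/631)^(1−α) and take logs: α·-0.226010 = (1−α)·-0.182005.
Thus α·(-0.408015) = -0.182005, so α = -0.182005/-0.408015 ≈ 0.446.

α ≈ 0.446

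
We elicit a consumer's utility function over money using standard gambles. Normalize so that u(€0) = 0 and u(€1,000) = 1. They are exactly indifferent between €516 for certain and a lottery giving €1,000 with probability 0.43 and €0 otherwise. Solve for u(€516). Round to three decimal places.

0.430

u(€516) equals the lottery's expected utility: 0.43·1 + 0.57·0 = 0.43.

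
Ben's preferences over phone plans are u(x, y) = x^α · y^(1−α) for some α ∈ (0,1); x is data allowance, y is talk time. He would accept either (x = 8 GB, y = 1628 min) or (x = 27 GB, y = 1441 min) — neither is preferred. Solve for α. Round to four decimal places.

α ≈ 0.0912

The Cobb–Douglas utilities coincide, so 8^α·1628^(1−α) = 27^α·1441^(1−α).
Rearrange to (8/27)^α = (1441/1628)^(1−α) and take logs: α·-1.2163953 = (1−α)·-0.1220150.
So α/(1−α) = (-0.1220150)/(-1.2163953) = 0.1003087, and α = 0.1003087/1.1003087 ≈ 0.0912.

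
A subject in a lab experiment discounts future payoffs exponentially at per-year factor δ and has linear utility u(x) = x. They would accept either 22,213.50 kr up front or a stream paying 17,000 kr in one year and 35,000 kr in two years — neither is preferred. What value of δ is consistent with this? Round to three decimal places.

Equating present values: 22213.50 = 17000δ + 35000δ².
That is, 35000δ² + 17000δ − 22213.50 = 0, a quadratic in δ.
The positive root is δ = [−17000 + √(17000² + 4·35000·22213.50)] / (2·35000) = (−17000 + 58300.000)/70000 ≈ 0.590.

δ ≈ 0.590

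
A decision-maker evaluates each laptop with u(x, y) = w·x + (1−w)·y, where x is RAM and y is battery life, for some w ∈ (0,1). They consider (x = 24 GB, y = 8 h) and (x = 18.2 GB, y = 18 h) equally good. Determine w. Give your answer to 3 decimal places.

w = 0.633

Indifference: w·24 + (1−w)·8 = w·18.2 + (1−w)·18.
Rearranging, 5.8·w − 10·(1−w) = 0.
Hence w = 10/(5.8+10) = 10/15.8 = 0.633.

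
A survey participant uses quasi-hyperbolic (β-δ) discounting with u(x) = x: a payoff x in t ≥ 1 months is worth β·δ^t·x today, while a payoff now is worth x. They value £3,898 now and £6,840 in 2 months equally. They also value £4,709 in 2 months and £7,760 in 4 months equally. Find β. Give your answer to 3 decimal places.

β ≈ 0.939

The second indifference involves only future payoffs, so β cancels: β·δ^2·4709 = β·δ^4·7760, giving δ^2 = 4709/7760 = 0.60683, so δ = 0.77899.
Substituting δ into 3898 = β·δ^2·6840: β = 3898/(4150.716) ≈ 0.939.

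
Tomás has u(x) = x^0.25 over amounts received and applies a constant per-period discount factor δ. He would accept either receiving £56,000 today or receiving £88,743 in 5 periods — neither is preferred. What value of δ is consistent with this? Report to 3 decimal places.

Indifference means u(56000) = δ^5 · u(88743), so δ^5 = u(56000)/u(88743).
Since u(x) = x^0.25, δ^5 = (56000/88743)^0.25 = 0.63104^0.25 = 0.89128.
So δ = 0.89128^(1/5) ≈ 0.977.

δ ≈ 0.977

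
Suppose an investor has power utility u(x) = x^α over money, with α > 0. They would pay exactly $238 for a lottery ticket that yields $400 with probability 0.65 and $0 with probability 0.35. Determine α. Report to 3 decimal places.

The lottery's expected utility is 0.65·u(400) + 0.35·u(0) = 0.65·400^α (since u(0) = 0 for α > 0).
Setting u(238) equal to that: 238^α = 0.65·400^α ⇒ (238/400)^α = 0.65.
α = ln(0.65) / ln(238/400) = -0.430783/-0.519194 ≈ 0.830.

α ≈ 0.830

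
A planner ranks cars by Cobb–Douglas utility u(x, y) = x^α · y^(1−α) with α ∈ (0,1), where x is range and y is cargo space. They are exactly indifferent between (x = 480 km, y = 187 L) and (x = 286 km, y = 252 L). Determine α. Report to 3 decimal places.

α ≈ 0.366

Indifference: 480^α · 187^(1−α) = 286^α · 252^(1−α).
Rearrange to (480/286)^α = (252/187)^(1−α) and take logs: α·0.517794 = (1−α)·0.298320.
With A = 0.517794 and B = 0.298320: α·A = (1−α)·B, so α = B/(A+B) = 0.298320/0.816114 ≈ 0.366.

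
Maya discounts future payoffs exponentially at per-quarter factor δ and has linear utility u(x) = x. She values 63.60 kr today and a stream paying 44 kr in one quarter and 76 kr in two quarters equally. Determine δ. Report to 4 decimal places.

δ ≈ 0.6700

Equating present values: 63.60 = 44δ + 76δ².
So 76δ² + 44δ − 63.60 = 0.
By the quadratic formula (taking the positive root), δ = (−44 + √21270.40) / 152 ≈ 0.6700.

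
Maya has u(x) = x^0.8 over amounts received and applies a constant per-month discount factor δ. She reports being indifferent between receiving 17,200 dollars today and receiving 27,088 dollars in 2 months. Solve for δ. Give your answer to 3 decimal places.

Indifference means u(17200) = δ^2 · u(27088), so δ^2 = u(17200)/u(27088).
With u(x) = x^0.8: δ^2 = 17200^0.8/27088^0.8 = (17200/27088)^0.8 = 0.69535.
So δ = 0.69535^(1/2) ≈ 0.834.

δ ≈ 0.834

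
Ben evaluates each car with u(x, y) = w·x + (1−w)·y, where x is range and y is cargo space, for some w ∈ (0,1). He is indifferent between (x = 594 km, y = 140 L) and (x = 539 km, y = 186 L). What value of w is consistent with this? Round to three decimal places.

Indifference: w·594 + (1−w)·140 = w·539 + (1−w)·186.
w·(594−539) = (1−w)·(186−140), i.e. w·55 = (1−w)·46.
Hence w = 46/(55+46) = 46/101 = 0.455.

w = 0.455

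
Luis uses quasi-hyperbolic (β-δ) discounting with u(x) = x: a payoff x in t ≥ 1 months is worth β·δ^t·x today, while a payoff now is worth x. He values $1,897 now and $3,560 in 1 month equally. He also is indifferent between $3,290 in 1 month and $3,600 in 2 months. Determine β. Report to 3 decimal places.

β ≈ 0.583

From the later pair, β·δ^1·3290 = β·δ^2·3600; dividing through, δ = 3290/3600 = 0.91389.
The first indifference: 1897 = β·δ·3560, so β = 1897/(δ·3560) = 1897/(0.91389·3560) ≈ 0.583.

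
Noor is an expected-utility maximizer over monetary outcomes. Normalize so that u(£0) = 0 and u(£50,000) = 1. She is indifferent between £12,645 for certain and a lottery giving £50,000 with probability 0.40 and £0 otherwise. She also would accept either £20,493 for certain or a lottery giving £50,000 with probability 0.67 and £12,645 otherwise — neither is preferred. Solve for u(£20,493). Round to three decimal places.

0.802

The first gamble pins u(£12,645): it must equal 0.40·1 + 0.60·0 = 0.40.
The second indifference gives u(£20,493) = 0.67·u(£50,000) + 0.33·u(£12,645) = 0.67·1.00 + 0.33·0.40 = 0.8020.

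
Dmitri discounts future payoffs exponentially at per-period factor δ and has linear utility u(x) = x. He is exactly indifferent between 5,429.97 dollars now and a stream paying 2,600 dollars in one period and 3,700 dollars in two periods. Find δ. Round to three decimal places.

δ ≈ 0.910

Equating present values: 5429.97 = 2600δ + 3700δ².
Rearranged: 3700δ² + 2600δ − 5429.97 = 0.
The positive root is δ = [−2600 + √(2600² + 4·3700·5429.97)] / (2·3700) = (−2600 + 9334.000)/7400 ≈ 0.910.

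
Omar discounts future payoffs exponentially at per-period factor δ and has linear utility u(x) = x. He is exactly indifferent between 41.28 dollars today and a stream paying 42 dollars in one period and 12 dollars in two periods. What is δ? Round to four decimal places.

δ ≈ 0.8000

Equating present values: 41.28 = 42δ + 12δ².
That is, 12δ² + 42δ − 41.28 = 0, a quadratic in δ.
The positive root is δ = [−42 + √(42² + 4·12·41.28)] / (2·12) = (−42 + 61.200)/24 ≈ 0.8000.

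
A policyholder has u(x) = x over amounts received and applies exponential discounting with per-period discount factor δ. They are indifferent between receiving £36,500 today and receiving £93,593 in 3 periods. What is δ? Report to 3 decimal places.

The payoff in 3 periods is discounted by δ^3, so u(36500) = δ^3·u(93593) and δ^3 = u(36500)/u(93593).
With u(x) = x: δ^3 = 36500/93593 = 0.38999.
So δ = 0.38999^(1/3) ≈ 0.731.

δ ≈ 0.731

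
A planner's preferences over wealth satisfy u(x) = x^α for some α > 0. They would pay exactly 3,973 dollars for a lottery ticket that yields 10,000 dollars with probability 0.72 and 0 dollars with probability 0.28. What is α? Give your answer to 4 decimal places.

α ≈ 0.3559

The lottery's expected utility is 0.72·u(10000) + 0.28·u(0) = 0.72·10000^α (since u(0) = 0 for α > 0).
Equating: 3973^α = 0.72·10000^α, i.e. 0.3973^α = 0.72.
Taking logs: α·ln(3973/10000) = ln(0.72), so α = -0.3285041 / -0.9230636 ≈ 0.3559.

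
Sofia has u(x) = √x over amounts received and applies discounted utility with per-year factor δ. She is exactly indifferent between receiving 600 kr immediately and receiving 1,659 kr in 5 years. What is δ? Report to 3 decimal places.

δ ≈ 0.903

The payoff in 5 years is discounted by δ^5, so u(600) = δ^5·u(1659) and δ^5 = u(600)/u(1659).
With u(x) = √x: δ^5 = √600/√1659 = √(600/1659) = 0.60138.
Hence δ = (0.60138)^(1/5) = 0.90330.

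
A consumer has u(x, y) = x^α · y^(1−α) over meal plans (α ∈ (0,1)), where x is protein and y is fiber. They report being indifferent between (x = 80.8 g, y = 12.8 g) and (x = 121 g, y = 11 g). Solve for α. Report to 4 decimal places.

Set the two utilities equal: 80.8^α·12.8^(1−α) = 121^α·11^(1−α).
(80.8/121)^α = (11/12.8)^(1−α); take logs: α·ln(80.8/121) = (1−α)·ln(11/12.8), i.e. α·-0.4038136 = (1−α)·-0.1515499.
Thus α·(-0.5553635) = -0.1515499, so α = -0.1515499/-0.5553635 ≈ 0.2729.

α ≈ 0.2729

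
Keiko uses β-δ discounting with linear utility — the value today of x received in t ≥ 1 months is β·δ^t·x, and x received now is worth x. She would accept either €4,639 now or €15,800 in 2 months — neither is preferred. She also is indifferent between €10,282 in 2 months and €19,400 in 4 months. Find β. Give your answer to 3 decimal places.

β ≈ 0.554

From the later pair, β·δ^2·10282 = β·δ^4·19400; dividing through, δ^2 = 10282/19400 = 0.53000, so δ = 0.72801.
The first indifference: 4639 = β·δ^2·15800, so β = 4639/(δ^2·15800) = 4639/(0.53000·15800) ≈ 0.554.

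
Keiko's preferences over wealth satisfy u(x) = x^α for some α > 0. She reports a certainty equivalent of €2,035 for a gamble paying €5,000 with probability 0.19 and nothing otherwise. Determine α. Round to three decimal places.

α ≈ 1.847

Since u(0) = 0, the lottery's EU is 0.19·5000^α.
Equating: 2035^α = 0.19·5000^α, i.e. 0.4070^α = 0.19.
Taking logs: α·ln(2035/5000) = ln(0.19), so α = -1.660731 / -0.898942 ≈ 1.847.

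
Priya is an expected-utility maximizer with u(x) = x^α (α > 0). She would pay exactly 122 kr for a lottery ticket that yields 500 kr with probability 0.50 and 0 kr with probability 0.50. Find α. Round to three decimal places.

Since u(0) = 0, the lottery's EU is 0.50·500^α.
Indifference: 122^α = 0.50·500^α, so (122/500)^α = 0.50.
Take logs: α = ln 0.50 / ln(122/500) ≈ 0.49139.

α ≈ 0.491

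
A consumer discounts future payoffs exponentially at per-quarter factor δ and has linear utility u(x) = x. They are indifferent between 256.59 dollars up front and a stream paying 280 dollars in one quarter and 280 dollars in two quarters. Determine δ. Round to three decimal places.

Equating present values: 256.59 = 280δ + 280δ².
So 280δ² + 280δ − 256.59 = 0.
δ = (−280 + √(280² + 4·280·256.59)) / (2·280) = (−280 + √365780.80) / 560 ≈ 0.580.

δ ≈ 0.580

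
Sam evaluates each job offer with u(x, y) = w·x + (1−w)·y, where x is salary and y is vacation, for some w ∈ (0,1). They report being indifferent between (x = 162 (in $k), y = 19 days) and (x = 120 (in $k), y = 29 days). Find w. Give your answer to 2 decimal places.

w = 0.19

u(162,19) = u(120,29) means w·162 + (1−w)·19 = w·120 + (1−w)·29.
Collecting terms: w·42 = (1−w)·10.
Hence w = 10/(42+10) = 10/52 = 0.19.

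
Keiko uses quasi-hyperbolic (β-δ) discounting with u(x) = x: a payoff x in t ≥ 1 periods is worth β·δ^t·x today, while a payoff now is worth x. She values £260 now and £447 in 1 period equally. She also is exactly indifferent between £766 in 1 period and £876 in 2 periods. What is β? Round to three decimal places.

The second indifference involves only future payoffs, so β cancels: β·δ^1·766 = β·δ^2·876, giving δ = 766/876 = 0.87443.
Substituting δ into 260 = β·δ·447: β = 260/(390.870) ≈ 0.665.

β ≈ 0.665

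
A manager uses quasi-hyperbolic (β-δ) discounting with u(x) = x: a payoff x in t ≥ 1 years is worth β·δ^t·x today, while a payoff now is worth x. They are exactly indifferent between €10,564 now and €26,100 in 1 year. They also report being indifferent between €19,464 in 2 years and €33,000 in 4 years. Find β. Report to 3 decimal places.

β ≈ 0.527

The second indifference involves only future payoffs, so β cancels: β·δ^2·19464 = β·δ^4·33000, giving δ^2 = 19464/33000 = 0.58982, so δ = 0.76800.
Now use the now-vs-future pair: 10564 = β·δ·26100 gives β = 10564/(0.76800·26100) ≈ 0.527.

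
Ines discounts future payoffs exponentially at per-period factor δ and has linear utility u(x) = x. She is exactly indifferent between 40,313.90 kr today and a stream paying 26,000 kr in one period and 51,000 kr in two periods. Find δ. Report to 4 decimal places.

δ ≈ 0.6700

Present value of the stream is 26000·δ + 51000·δ². Indifference gives 26000δ + 51000δ² = 40313.90.
So 51000δ² + 26000δ − 40313.90 = 0.
The positive root is δ = [−26000 + √(26000² + 4·51000·40313.90)] / (2·51000) = (−26000 + 94340.000)/102000 ≈ 0.6700.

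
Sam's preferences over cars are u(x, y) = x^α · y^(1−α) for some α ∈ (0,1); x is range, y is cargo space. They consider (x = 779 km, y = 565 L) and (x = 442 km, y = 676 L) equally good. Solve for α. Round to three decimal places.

Indifference: 779^α · 565^(1−α) = 442^α · 676^(1−α).
Rearrange to (779/442)^α = (676/565)^(1−α) and take logs: α·0.566701 = (1−α)·0.179367.
With A = 0.566701 and B = 0.179367: α·A = (1−α)·B, so α = B/(A+B) = 0.179367/0.746068 ≈ 0.240.

α ≈ 0.240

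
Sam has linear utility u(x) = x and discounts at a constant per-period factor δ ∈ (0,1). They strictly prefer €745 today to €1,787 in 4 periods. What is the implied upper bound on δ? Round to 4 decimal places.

The preference means 745 > δ^4·1787.
Hence δ^4 < 745/1787 = 0.41690, and x ↦ x^(1/4) is increasing on (0,∞).
δ < 0.41690^(1/4) = 0.8035.

δ < 0.8035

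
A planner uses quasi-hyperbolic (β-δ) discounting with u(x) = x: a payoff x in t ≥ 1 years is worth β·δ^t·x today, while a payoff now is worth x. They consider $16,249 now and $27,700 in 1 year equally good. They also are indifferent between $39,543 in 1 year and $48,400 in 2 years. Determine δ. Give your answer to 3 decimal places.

δ ≈ 0.817

The second indifference involves only future payoffs, so β cancels: β·δ^1·39543 = β·δ^2·48400, giving δ = 39543/48400 = 0.81700.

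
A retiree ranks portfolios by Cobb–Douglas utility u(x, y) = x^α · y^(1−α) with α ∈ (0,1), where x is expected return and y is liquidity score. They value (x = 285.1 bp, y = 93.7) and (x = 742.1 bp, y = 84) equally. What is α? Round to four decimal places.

The Cobb–Douglas utilities coincide, so 285.1^α·93.7^(1−α) = 742.1^α·84^(1−α).
(285.1/742.1)^α = (84/93.7)^(1−α); take logs: α·ln(285.1/742.1) = (1−α)·ln(84/93.7), i.e. α·-0.9566440 = (1−α)·-0.1092814.
With A = -0.9566440 and B = -0.1092814: α·A = (1−α)·B, so α = B/(A+B) = -0.1092814/-1.0659254 ≈ 0.1025.

α ≈ 0.1025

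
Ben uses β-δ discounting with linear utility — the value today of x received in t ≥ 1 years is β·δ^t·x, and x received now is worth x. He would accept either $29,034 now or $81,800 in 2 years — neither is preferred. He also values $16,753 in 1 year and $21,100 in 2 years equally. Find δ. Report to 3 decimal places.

δ ≈ 0.794

Both payoffs in the second observation are in the future, so β drops out: δ^1·16753 = δ^2·21100 ⇒ δ = 16753/21100 = 0.79398.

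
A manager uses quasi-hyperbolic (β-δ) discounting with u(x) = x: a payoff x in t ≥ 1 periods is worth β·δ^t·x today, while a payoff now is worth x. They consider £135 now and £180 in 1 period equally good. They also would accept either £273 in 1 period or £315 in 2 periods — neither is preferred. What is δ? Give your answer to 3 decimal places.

δ ≈ 0.867

The second indifference involves only future payoffs, so β cancels: β·δ^1·273 = β·δ^2·315, giving δ = 273/315 = 0.86667.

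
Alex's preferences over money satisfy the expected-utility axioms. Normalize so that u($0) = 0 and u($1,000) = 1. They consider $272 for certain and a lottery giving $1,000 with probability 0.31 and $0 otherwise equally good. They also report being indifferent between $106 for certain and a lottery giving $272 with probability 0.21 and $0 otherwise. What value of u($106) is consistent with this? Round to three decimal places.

0.065

From the first indifference, u($272) = 0.31·u($1,000) + 0.69·u($0) = 0.31·1 + 0.69·0 = 0.31.
Then u($106) = 0.21·u($272) + 0.79·u($0) = 0.21·0.31 + 0.79·0.00 = 0.0651.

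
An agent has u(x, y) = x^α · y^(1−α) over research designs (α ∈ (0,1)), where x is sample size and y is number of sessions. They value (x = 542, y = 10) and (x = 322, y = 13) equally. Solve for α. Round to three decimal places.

α ≈ 0.335

Indifference: 542^α · 10^(1−α) = 322^α · 13^(1−α).
(542/322)^α = (13/10)^(1−α); take logs: α·ln(542/322) = (1−α)·ln(13/10), i.e. α·0.520714 = (1−α)·0.262364.
Thus α·(0.783078) = 0.262364, so α = 0.262364/0.783078 ≈ 0.335.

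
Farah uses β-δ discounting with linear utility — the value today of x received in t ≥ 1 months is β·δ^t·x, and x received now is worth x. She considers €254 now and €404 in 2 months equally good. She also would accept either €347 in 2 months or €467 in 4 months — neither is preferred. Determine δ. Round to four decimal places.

δ ≈ 0.8620

Both payoffs in the second observation are in the future, so β drops out: δ^2·347 = δ^4·467 ⇒ δ^2 = 347/467 = 0.74304, so δ = 0.86200.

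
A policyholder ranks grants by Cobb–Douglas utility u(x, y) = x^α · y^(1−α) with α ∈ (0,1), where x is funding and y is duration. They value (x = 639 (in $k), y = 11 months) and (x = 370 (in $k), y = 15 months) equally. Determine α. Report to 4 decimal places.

Set the two utilities equal: 639^α·11^(1−α) = 370^α·15^(1−α).
Rearrange to (639/370)^α = (15/11)^(1−α) and take logs: α·0.5464014 = (1−α)·0.3101549.
So α/(1−α) = (0.3101549)/(0.5464014) = 0.5676320, and α = 0.5676320/1.5676320 ≈ 0.3621.

α ≈ 0.3621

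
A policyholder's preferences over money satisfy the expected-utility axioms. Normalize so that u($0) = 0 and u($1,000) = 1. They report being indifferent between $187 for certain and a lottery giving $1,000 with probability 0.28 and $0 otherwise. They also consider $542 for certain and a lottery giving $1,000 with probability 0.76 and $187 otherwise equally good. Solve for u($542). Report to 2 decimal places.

0.83

First, u($187) = 0.28·u($1,000) + 0.72·u($0) = 0.28.
Then u($542) = 0.76·u($1,000) + 0.24·u($187) = 0.76·1.00 + 0.24·0.28 = 0.8272.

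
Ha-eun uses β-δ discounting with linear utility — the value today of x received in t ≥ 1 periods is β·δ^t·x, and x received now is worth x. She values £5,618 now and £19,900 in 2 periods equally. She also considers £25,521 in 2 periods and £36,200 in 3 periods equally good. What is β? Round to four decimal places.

β ≈ 0.5680

The second indifference involves only future payoffs, so β cancels: β·δ^2·25521 = β·δ^3·36200, giving δ = 25521/36200 = 0.70500.
Substituting δ into 5618 = β·δ^2·19900: β = 5618/(9890.797) ≈ 0.5680.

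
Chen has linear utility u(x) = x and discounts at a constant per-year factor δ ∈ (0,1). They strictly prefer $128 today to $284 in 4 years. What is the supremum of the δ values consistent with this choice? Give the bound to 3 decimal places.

δ < 0.819

Under u(x) = x this choice says 128 > δ^4·284.
Hence δ^4 < 128/284 = 0.45070, and x ↦ x^(1/4) is increasing on (0,∞).
δ < (128/284)^(1/4) ≈ 0.819.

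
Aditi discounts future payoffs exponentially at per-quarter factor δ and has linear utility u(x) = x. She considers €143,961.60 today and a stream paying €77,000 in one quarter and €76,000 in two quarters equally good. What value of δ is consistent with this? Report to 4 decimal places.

Present value of the stream is 77000·δ + 76000·δ². Indifference gives 77000δ + 76000δ² = 143961.60.
Rearranged: 76000δ² + 77000δ − 143961.60 = 0.
δ = (−77000 + √(77000² + 4·76000·143961.60)) / (2·76000) = (−77000 + √49693326400.00) / 152000 ≈ 0.9600.

δ ≈ 0.9600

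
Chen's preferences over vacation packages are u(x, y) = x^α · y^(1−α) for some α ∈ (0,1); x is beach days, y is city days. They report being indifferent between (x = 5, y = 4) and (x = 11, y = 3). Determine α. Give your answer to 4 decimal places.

α ≈ 0.2673

Set the two utilities equal: 5^α·4^(1−α) = 11^α·3^(1−α).
Rearrange to (5/11)^α = (3/4)^(1−α) and take logs: α·-0.7884574 = (1−α)·-0.2876821.
Thus α·(-1.0761395) = -0.2876821, so α = -0.2876821/-1.0761395 ≈ 0.2673.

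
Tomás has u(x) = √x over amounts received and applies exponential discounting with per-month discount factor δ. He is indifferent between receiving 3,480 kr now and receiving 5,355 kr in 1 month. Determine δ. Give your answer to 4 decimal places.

Indifference means u(3480) = δ · u(5355), so δ = u(3480)/u(5355).
With u(x) = √x: δ = √3480/√5355 = √(3480/5355) = 0.80614.

δ ≈ 0.8061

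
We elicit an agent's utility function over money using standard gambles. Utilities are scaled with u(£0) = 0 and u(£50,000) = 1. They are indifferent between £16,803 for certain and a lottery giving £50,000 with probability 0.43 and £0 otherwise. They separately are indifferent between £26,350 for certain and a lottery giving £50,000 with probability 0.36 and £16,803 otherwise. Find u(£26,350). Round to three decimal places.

The first gamble pins u(£16,803): it must equal 0.43·1 + 0.57·0 = 0.43.
Then u(£26,350) = 0.36·u(£50,000) + 0.64·u(£16,803) = 0.36·1.00 + 0.64·0.43 = 0.6352.

0.635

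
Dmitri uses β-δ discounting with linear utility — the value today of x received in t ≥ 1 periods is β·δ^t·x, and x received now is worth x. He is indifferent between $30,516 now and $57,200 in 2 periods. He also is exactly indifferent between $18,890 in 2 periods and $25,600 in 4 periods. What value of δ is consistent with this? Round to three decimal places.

The second indifference involves only future payoffs, so β cancels: β·δ^2·18890 = β·δ^4·25600, giving δ^2 = 18890/25600 = 0.73789, so δ = 0.85901.

δ ≈ 0.859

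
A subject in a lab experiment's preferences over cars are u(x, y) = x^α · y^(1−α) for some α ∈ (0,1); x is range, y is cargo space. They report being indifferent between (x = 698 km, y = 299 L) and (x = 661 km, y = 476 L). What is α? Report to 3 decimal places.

α ≈ 0.895

The Cobb–Douglas utilities coincide, so 698^α·299^(1−α) = 661^α·476^(1−α).
Rearrange to (698/661)^α = (476/299)^(1−α) and take logs: α·0.054465 = (1−α)·0.464974.
So α/(1−α) = (0.464974)/(0.054465) = 8.537116, and α = 8.537116/9.537116 ≈ 0.895.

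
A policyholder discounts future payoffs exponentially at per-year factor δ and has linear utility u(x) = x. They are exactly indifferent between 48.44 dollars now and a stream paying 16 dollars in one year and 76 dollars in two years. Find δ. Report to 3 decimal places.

The stream is worth 16δ + 76δ² today, so 16δ + 76δ² = 48.44.
Rearranged: 76δ² + 16δ − 48.44 = 0.
The positive root is δ = [−16 + √(16² + 4·76·48.44)] / (2·76) = (−16 + 122.400)/152 ≈ 0.700.

δ ≈ 0.700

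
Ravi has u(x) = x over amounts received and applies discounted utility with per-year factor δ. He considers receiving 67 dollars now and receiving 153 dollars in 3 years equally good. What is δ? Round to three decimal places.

δ ≈ 0.759

Equating discounted utilities: u(67) = δ^3·u(153) ⇒ δ^3 = u(67)/u(153).
With u(x) = x: δ^3 = 67/153 = 0.43791.
Taking the cube root: δ = 0.43791^(1/3) ≈ 0.759.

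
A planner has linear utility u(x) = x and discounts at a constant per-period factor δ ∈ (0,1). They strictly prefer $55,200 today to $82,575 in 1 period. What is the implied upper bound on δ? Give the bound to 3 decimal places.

Comparing present values: 55200 > δ·82575.
Dividing through by 82575 gives δ < 0.66848.

δ < 0.668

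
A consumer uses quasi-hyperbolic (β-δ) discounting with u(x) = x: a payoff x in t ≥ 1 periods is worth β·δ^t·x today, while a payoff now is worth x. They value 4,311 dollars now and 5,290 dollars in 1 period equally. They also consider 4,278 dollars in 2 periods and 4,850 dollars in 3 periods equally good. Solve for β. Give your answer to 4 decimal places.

β ≈ 0.9239

From the later pair, β·δ^2·4278 = β·δ^3·4850; dividing through, δ = 4278/4850 = 0.88206.
Now use the now-vs-future pair: 4311 = β·δ·5290 gives β = 4311/(0.88206·5290) ≈ 0.9239.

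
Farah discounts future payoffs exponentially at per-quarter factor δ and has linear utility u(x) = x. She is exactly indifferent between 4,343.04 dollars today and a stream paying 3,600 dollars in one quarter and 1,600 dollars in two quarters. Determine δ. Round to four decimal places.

Present value of the stream is 3600·δ + 1600·δ². Indifference gives 3600δ + 1600δ² = 4343.04.
Rearranged: 1600δ² + 3600δ − 4343.04 = 0.
The positive root is δ = [−3600 + √(3600² + 4·1600·4343.04)] / (2·1600) = (−3600 + 6384.000)/3200 ≈ 0.8700.

δ ≈ 0.8700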